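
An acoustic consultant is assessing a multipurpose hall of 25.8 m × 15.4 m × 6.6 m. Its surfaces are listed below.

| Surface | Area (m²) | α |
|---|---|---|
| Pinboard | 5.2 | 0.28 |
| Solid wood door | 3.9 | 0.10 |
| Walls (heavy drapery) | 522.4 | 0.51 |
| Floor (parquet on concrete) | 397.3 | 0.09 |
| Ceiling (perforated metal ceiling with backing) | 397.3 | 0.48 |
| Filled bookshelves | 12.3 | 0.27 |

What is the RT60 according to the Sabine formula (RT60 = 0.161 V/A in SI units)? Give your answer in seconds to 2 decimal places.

Equivalent absorption area: A = 5.2·0.28 + 3.9·0.10 + 522.4·0.51 + 397.3·0.09 + 397.3·0.48 + 12.3·0.27 = 498.052 m².
Room volume: 2622.312 m³.
Sabine: RT60 = 0.161 × 2622.312 / 498.052 = 0.85 s.

0.85 s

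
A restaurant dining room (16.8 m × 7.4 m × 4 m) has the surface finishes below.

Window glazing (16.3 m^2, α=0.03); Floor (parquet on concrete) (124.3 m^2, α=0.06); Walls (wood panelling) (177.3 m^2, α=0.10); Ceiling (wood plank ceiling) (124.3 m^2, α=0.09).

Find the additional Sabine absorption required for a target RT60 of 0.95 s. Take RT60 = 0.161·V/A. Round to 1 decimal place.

47.4 sabins

Total absorption A₁ = 16.3×0.03 + 124.3×0.06 + 177.3×0.10 + 124.3×0.09
  = 0.489 + 7.458 + 17.730 + 11.187 = 36.864 m^2 sabins.
For T = 0.95 s, need A₂ = 0.161·V/T = 0.161·497.28/0.95 = 84.276 sabins.
Additional absorption ΔA = 84.276 − 36.864 = 47.4 sabins.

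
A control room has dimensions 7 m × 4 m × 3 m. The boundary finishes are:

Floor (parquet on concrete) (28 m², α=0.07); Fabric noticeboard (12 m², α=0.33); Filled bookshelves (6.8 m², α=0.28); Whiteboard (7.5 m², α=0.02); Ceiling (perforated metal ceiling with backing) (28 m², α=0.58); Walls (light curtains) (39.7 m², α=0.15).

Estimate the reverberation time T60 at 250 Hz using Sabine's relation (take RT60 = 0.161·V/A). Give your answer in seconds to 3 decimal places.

0.448 s

Summing Sᵢαᵢ: 1.960 + 3.960 + 1.904 + 0.150 + 16.240 + 5.955 → A = 30.169 sabins.
Volume V = 7 × 4 × 3 = 84 m³.
RT60 = 0.161 · V / A = 0.161 × 84 / 30.169 = 0.448 s.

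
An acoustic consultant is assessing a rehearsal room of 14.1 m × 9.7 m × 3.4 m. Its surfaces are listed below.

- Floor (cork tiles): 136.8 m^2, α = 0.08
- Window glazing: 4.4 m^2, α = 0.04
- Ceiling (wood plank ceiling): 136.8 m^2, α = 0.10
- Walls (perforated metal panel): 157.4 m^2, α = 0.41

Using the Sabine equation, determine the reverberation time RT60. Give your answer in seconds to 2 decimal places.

Total absorption A = 136.8×0.08 + 4.4×0.04 + 136.8×0.10 + 157.4×0.41
  = 10.944 + 0.176 + 13.680 + 64.534 = 89.334 m^2 sabins.
Volume V = 14.1 × 9.7 × 3.4 = 465.018 m³.
T = 0.161 V/A = 0.161·465.018/89.334 = 0.84 s.

0.84 s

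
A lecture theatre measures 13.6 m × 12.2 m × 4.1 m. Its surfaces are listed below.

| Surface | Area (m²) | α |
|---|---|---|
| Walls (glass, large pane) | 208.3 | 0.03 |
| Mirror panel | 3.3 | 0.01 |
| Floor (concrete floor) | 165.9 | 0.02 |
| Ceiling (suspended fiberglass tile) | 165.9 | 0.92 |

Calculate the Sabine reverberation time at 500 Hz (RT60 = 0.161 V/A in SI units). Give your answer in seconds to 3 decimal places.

0.675 s

Equivalent absorption area: A = 208.3*0.03 + 3.3*0.01 + 165.9*0.02 + 165.9*0.92 = 162.228 m².
Room volume: 680.272 m³.
T = 0.161 V/A = 0.161·680.272/162.228 = 0.675 s.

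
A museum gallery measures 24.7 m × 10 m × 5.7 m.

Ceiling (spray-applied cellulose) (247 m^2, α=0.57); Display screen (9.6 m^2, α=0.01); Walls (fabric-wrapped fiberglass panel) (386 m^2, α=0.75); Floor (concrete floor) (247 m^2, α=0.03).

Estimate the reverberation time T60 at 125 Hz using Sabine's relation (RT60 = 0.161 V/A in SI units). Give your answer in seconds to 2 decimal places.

Total absorption A = 247·0.57 + 9.6·0.01 + 386·0.75 + 247·0.03
  = 140.790 + 0.096 + 289.500 + 7.410 = 437.796 m^2 sabins.
V = 24.7·10·5.7 = 1407.9 m³.
Sabine: RT60 = 0.161 × 1407.9 / 437.796 = 0.52 s.

0.52 seconds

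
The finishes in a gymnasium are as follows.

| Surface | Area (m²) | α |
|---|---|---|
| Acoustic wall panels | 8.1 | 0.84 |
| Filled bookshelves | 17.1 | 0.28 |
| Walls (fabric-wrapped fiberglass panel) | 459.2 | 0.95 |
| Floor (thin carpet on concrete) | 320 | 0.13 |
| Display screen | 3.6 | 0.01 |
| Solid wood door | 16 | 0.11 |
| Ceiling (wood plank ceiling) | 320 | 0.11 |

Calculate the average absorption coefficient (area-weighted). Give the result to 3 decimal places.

0.460

Total surface area S = 1144.0 m².
A = 8.1×0.84 + 17.1×0.28 + 459.2×0.95 + 320×0.13 + 3.6×0.01 + 16×0.11 + 320×0.11 = 526.428 sabins.
ᾱ = A/S = 0.460.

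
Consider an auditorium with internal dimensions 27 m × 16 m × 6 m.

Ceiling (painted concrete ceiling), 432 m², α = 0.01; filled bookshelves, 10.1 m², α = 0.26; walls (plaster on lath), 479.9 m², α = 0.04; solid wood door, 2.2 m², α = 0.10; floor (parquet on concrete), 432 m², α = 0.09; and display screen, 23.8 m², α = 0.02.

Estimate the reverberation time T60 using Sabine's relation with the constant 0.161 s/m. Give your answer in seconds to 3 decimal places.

Summing Sᵢαᵢ: 4.320 + 2.626 + 19.196 + 0.220 + 38.880 + 0.476 → A = 65.718 sabins.
Room volume: 2592 m³.
T = 0.161 V/A = 0.161·2592/65.718 = 6.350 s.

6.350 s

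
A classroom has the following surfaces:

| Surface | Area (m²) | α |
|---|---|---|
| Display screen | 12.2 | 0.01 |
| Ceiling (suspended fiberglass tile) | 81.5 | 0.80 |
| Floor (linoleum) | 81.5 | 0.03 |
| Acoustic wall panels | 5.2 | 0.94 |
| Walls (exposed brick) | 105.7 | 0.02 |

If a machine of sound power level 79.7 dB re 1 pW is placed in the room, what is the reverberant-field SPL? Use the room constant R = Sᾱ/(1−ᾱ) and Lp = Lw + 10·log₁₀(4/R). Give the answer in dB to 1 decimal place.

A = 74.769 sabins; S = 286.1 m².
ᾱ = 74.769/286.1 = 0.2613; R = Sᾱ/(1−ᾱ) = 74.769/(1−0.2613) = 101.217 m².
Lp = 79.7 + 10·log₁₀(4/101.217) = 79.7 + (-14.03) = 65.7 dB.

65.7 dB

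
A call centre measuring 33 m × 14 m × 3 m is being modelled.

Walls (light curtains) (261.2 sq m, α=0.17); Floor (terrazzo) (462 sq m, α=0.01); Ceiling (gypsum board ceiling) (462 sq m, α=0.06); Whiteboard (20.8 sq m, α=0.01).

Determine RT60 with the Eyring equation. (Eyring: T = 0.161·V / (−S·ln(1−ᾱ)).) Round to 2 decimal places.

2.81 s

S = Σ Sᵢ = 1206.0 sq m.
Absorption A = 261.2×0.17 + 462×0.01 + 462×0.06 + 20.8×0.01 = 76.952 sabins.
ᾱ = 76.952 / 1206.0 = 0.0638.
Eyring denominator: −S ln(1−ᾱ) = 79.507.
V = 33 × 14 × 3 = 1386 m³.
T = 0.161·V/[−S·ln(1−ᾱ)] = 0.161·1386/79.507 = 2.81 s.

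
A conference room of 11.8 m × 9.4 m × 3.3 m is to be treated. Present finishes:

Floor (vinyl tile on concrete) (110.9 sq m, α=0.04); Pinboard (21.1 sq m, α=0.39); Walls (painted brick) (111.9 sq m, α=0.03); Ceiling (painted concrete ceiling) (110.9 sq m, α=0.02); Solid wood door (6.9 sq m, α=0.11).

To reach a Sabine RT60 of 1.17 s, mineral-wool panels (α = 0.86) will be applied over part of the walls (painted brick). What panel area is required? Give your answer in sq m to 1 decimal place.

37.8

Equivalent absorption area: A₁ = 110.9*0.04 + 21.1*0.39 + 111.9*0.03 + 110.9*0.02 + 6.9*0.11 = 18.999 sq m.
Required A₂ = 0.161·366.036/1.17 = 50.369 sabins.
Absorption to add: 50.369 − 18.999 = 31.370 sabins.
Each sq m of panel replacing the walls (painted brick) adds (0.86 − 0.03) = 0.83 sabins.
Panel area = 31.370 / 0.83 = 37.8 sq m.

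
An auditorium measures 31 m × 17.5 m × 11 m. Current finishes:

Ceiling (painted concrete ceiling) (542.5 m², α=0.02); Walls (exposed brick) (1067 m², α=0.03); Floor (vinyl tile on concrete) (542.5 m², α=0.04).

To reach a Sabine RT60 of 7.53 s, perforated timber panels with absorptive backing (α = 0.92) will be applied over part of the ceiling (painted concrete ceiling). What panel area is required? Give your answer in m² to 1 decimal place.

70.0

A₁ = Σ Sᵢαᵢ = 542.5·0.02 + 1067·0.03 + 542.5·0.04 = 64.560 sabins.
V = 5967.5 m³. Target absorption A₂ = 0.161 × 5967.5 / 7.53 = 127.592 sabins.
Absorption to add: 127.592 − 64.560 = 63.032 sabins.
Each m² of panel replacing the ceiling (painted concrete ceiling) adds (0.92 − 0.02) = 0.90 sabins.
Area = ΔA/Δα = 63.032/0.90 = 70.0 m².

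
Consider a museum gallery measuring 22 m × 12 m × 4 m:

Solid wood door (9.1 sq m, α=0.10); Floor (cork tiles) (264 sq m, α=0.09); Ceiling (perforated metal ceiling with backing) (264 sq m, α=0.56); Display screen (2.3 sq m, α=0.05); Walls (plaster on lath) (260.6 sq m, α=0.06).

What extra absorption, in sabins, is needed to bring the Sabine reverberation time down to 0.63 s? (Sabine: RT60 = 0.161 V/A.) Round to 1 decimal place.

Equivalent absorption area: A₁ = 9.1×0.10 + 264×0.09 + 264×0.56 + 2.3×0.05 + 260.6×0.06 = 188.261 sq m.
Target A₂ = 0.161·1056/0.63 = 269.867 sabins (V = 1056 m³).
Additional absorption ΔA = 269.867 − 188.261 = 81.6 sabins.

81.6 sabins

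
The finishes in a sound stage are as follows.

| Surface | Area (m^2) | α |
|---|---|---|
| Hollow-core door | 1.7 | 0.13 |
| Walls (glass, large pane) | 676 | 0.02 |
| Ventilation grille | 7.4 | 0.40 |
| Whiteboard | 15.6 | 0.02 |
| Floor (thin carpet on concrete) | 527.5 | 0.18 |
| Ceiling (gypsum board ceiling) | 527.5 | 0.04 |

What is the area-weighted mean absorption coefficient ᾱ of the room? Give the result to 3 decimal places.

S = Σ Sᵢ = 1.7 + 676 + 7.4 + 15.6 + 527.5 + 527.5 = 1755.7 m^2.
Σ(Sᵢαᵢ) = 1.7×0.13 + 676×0.02 + 7.4×0.40 + 15.6×0.02 + 527.5×0.18 + 527.5×0.04 = 133.063.
ᾱ = 133.063 / 1755.7 = 0.076.

0.076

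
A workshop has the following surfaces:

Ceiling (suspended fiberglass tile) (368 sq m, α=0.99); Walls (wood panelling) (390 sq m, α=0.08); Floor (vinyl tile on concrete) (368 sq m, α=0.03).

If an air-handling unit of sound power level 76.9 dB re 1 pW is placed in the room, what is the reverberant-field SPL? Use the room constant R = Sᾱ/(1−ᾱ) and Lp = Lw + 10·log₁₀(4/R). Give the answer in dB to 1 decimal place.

54.9 dB

Σ(Sᵢαᵢ) = 368×0.99 + 390×0.08 + 368×0.03 = 406.560; total area S = 1126.0 sq m.
ᾱ = 406.560/1126.0 = 0.3611; R = Sᾱ/(1−ᾱ) = 406.560/(1−0.3611) = 636.344 sq m.
Lp = 76.9 + 10·log₁₀(4/636.344) = 76.9 + (-22.02) = 54.9 dB.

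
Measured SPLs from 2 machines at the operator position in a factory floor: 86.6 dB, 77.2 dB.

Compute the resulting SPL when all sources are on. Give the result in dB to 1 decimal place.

Σ 10^(Lᵢ/10) = 5.096e+08.
L_total = 10·log₁₀(5.096e+08) = 87.1 dB.

87.1 dB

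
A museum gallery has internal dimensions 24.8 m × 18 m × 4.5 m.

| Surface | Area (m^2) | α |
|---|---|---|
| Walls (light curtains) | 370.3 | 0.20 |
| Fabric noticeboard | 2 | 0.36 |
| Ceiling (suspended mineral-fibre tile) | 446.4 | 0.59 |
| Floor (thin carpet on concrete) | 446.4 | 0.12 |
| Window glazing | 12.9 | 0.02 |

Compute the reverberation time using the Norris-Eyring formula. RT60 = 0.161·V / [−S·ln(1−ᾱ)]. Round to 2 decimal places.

0.69 s

Total surface area S = 370.3 + 2 + 446.4 + 446.4 + 12.9 = 1278.0 m^2.
Absorption A = 370.3×0.20 + 2×0.36 + 446.4×0.59 + 446.4×0.12 + 12.9×0.02 = 391.982 sabins.
Mean coefficient ᾱ = A/S = 0.3067.
−S·ln(1−ᾱ) = −1278.0 × ln(1 − 0.3067) = 468.122.
V = 24.8 × 18 × 4.5 = 2008.8 m³.
RT60 = 0.161 × 2008.8 / 468.122 = 0.69 s.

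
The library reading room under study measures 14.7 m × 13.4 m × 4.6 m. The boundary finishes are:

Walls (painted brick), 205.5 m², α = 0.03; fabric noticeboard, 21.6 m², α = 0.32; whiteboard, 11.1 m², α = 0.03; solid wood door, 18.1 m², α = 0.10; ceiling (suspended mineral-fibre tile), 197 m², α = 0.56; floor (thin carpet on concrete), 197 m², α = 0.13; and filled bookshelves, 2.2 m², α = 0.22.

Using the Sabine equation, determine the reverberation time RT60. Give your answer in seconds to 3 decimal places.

Equivalent absorption area: A = 205.5×0.03 + 21.6×0.32 + 11.1×0.03 + 18.1×0.10 + 197×0.56 + 197×0.13 + 2.2×0.22 = 151.634 m².
V = 14.7·13.4·4.6 = 906.108 m³.
RT60 = 0.161 · V / A = 0.161 × 906.108 / 151.634 = 0.962 s.

0.962 seconds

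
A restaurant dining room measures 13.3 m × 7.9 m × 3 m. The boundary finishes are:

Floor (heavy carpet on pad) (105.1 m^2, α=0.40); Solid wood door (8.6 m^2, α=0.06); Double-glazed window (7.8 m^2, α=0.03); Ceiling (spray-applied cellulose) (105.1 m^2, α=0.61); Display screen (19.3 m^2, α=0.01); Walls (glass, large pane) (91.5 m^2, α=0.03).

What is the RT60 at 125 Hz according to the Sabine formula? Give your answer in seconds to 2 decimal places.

0.46 seconds

Equivalent absorption area: A = 105.1*0.40 + 8.6*0.06 + 7.8*0.03 + 105.1*0.61 + 19.3*0.01 + 91.5*0.03 = 109.839 m^2.
Room volume: 315.21 m³.
Sabine: RT60 = 0.161 × 315.21 / 109.839 = 0.46 s.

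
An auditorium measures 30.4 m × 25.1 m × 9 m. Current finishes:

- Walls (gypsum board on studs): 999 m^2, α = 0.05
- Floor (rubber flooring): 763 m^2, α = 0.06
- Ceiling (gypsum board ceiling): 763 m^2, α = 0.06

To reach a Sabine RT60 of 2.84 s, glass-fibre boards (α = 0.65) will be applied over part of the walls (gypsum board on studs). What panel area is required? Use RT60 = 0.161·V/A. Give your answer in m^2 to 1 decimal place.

413.0

Equivalent absorption area: A₁ = 999×0.05 + 763×0.06 + 763×0.06 = 141.510 m^2.
V = 6867.36 m³. Target absorption A₂ = 0.161 × 6867.36 / 2.84 = 389.312 sabins.
ΔA needed = 389.312 − 141.510 = 247.802 sabins.
Net gain per m^2: Δα = 0.65 − 0.05 = 0.60.
Area = ΔA/Δα = 247.802/0.60 = 413.0 m^2.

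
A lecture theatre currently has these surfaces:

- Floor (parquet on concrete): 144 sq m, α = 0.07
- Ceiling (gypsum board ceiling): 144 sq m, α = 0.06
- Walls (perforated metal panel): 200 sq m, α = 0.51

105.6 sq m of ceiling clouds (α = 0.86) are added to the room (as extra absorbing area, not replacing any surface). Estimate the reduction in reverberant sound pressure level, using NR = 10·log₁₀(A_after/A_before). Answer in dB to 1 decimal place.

Total absorption A_before = 144·0.07 + 144·0.06 + 200·0.51
  = 10.080 + 8.640 + 102.000 = 120.720 sq m sabins.
Added absorption = 105.6 × 0.86 = 90.816 sabins.
New total A_after = 211.536 sabins.
Reduction = 10 log₁₀(A_after/A_before) = 10 log₁₀(1.7523) = 2.4 dB.

2.4 dB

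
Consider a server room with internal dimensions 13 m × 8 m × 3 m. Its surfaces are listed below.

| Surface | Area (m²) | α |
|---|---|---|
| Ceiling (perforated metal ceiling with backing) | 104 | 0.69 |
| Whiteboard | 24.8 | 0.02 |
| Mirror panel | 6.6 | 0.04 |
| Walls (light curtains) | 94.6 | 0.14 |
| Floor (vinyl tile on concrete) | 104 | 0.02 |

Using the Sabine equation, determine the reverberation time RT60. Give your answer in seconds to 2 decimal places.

A = Σ Sᵢαᵢ = 104·0.69 + 24.8·0.02 + 6.6·0.04 + 94.6·0.14 + 104·0.02 = 87.844 sabins.
Volume V = 13 × 8 × 3 = 312 m³.
Sabine: RT60 = 0.161 × 312 / 87.844 = 0.57 s.

0.57 s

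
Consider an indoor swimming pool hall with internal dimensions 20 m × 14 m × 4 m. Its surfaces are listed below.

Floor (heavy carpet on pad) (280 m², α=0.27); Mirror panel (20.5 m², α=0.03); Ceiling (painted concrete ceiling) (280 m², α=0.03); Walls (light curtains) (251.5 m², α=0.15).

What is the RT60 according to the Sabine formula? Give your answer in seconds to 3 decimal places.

1.474 sec

A = Σ Sᵢαᵢ = 280·0.27 + 20.5·0.03 + 280·0.03 + 251.5·0.15 = 122.340 sabins.
Room volume: 1120 m³.
Sabine: RT60 = 0.161 × 1120 / 122.340 = 1.474 s.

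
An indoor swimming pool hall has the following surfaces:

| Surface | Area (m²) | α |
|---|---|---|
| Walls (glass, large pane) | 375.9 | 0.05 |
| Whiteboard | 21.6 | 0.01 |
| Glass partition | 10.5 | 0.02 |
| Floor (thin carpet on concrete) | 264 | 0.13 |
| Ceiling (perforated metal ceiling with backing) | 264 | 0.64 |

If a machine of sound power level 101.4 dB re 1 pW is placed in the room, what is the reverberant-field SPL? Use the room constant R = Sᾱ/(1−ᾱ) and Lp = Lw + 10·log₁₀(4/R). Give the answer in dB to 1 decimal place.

A = 222.501 sabins; S = 936.0 m².
ᾱ = 222.501/936.0 = 0.2377; R = Sᾱ/(1−ᾱ) = 222.501/(1−0.2377) = 291.881 m².
Lp = 101.4 + 10·log₁₀(4/291.881) = 101.4 + (-18.63) = 82.8 dB.

82.8 dB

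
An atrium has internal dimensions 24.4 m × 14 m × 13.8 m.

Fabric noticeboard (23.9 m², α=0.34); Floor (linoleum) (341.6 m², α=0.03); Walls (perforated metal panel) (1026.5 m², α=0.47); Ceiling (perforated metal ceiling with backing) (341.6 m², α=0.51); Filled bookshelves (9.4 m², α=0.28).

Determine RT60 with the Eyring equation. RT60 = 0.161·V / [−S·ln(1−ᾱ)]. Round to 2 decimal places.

0.88 s

S = Σ Sᵢ = 1743.0 m².
Absorption A = 23.9·0.34 + 341.6·0.03 + 1026.5·0.47 + 341.6·0.51 + 9.4·0.28 = 677.677 sabins.
ᾱ = 677.677 / 1743.0 = 0.3888.
−S·ln(1−ᾱ) = −1743.0 × ln(1 − 0.3888) = 858.133.
V = 24.4 × 14 × 13.8 = 4714.08 m³.
T = 0.161·V/[−S·ln(1−ᾱ)] = 0.161·4714.08/858.133 = 0.88 s.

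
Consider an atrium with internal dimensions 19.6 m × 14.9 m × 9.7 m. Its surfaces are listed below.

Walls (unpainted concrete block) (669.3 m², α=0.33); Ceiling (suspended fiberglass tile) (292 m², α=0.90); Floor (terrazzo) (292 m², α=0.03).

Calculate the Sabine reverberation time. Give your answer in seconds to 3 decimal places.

Total absorption A = 669.3×0.33 + 292×0.90 + 292×0.03
  = 220.869 + 262.800 + 8.760 = 492.429 m² sabins.
Room volume: 2832.788 m³.
Sabine: RT60 = 0.161 × 2832.788 / 492.429 = 0.926 s.

0.926 sec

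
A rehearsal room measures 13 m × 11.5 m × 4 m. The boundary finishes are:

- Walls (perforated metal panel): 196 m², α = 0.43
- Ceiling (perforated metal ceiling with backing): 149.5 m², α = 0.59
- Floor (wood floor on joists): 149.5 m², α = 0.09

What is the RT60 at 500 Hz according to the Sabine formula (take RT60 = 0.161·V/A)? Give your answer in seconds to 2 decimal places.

Equivalent absorption area: A = 196*0.43 + 149.5*0.59 + 149.5*0.09 = 185.940 m².
Room volume: 598 m³.
Sabine: RT60 = 0.161 × 598 / 185.940 = 0.52 s.

0.52 s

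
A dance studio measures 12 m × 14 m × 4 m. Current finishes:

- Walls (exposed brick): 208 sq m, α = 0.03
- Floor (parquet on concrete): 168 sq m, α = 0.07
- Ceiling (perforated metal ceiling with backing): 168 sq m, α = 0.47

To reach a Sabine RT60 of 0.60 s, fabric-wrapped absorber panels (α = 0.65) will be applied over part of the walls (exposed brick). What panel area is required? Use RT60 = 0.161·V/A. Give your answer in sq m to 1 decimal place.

A₁ = Σ Sᵢαᵢ = 208·0.03 + 168·0.07 + 168·0.47 = 96.960 sabins.
V = 672 m³. Target absorption A₂ = 0.161 × 672 / 0.60 = 180.320 sabins.
Absorption to add: 180.320 − 96.960 = 83.360 sabins.
Each sq m of panel replacing the walls (exposed brick) adds (0.65 − 0.03) = 0.62 sabins.
Area = ΔA/Δα = 83.360/0.62 = 134.5 sq m.

134.5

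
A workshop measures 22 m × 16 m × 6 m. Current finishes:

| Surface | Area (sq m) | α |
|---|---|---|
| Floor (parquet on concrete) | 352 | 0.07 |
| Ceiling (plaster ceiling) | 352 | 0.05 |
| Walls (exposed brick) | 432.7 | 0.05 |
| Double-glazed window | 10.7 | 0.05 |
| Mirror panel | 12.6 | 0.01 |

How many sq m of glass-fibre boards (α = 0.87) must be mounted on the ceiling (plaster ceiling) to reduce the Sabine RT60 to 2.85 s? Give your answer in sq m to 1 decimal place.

66.8

Equivalent absorption area: A₁ = 352·0.07 + 352·0.05 + 432.7·0.05 + 10.7·0.05 + 12.6·0.01 = 64.536 sq m.
Required A₂ = 0.161·2112/2.85 = 119.309 sabins.
ΔA needed = 119.309 − 64.536 = 54.773 sabins.
Each sq m of panel replacing the ceiling (plaster ceiling) adds (0.87 − 0.05) = 0.82 sabins.
Panel area = 54.773 / 0.82 = 66.8 sq m.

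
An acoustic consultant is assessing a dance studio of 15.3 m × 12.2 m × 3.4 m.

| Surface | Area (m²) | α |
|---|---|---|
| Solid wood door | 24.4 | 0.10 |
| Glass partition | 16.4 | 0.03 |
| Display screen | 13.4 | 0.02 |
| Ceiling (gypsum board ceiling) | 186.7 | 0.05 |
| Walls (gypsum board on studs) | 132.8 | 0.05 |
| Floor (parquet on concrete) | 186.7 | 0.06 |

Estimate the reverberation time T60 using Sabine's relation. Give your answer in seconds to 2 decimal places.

3.36 s

Summing Sᵢαᵢ: 2.440 + 0.492 + 0.268 + 9.335 + 6.640 + 11.202 → A = 30.377 sabins.
Volume V = 15.3 × 12.2 × 3.4 = 634.644 m³.
Sabine: RT60 = 0.161 × 634.644 / 30.377 = 3.36 s.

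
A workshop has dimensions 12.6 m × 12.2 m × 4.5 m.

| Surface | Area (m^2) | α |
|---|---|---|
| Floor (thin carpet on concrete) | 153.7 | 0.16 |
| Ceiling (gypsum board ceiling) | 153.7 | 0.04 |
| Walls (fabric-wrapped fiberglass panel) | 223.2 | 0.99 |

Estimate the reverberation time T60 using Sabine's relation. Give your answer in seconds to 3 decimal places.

0.442 s

A = Σ Sᵢαᵢ = 153.7*0.16 + 153.7*0.04 + 223.2*0.99 = 251.708 sabins.
Room volume: 691.74 m³.
T = 0.161 V/A = 0.161·691.74/251.708 = 0.442 s.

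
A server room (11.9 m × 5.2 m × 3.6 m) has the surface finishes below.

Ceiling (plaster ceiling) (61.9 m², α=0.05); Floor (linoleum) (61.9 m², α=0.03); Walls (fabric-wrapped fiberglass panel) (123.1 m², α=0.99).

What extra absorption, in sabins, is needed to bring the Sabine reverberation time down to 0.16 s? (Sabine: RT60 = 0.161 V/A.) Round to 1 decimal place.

Equivalent absorption area: A₁ = 61.9×0.05 + 61.9×0.03 + 123.1×0.99 = 126.821 m².
Target A₂ = 0.161·222.768/0.16 = 224.160 sabins (V = 222.768 m³).
ΔA = A₂ − A₁ = 224.160 − 126.821 = 97.3 sabins.

97.3 sabins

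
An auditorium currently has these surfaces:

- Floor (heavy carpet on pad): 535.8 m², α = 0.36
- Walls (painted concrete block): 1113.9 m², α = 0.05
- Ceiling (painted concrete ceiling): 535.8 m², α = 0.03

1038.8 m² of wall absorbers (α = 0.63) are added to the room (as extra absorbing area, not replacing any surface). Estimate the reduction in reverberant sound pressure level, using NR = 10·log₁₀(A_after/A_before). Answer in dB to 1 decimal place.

Equivalent absorption area: A_before = 535.8·0.36 + 1113.9·0.05 + 535.8·0.03 = 264.657 m².
Treatment contributes 1038.8·0.63 = 654.444 sabins.
A_after = 264.657 + 654.444 = 919.101 sabins.
Reduction = 10 log₁₀(A_after/A_before) = 10 log₁₀(3.4728) = 5.4 dB.

5.4 dB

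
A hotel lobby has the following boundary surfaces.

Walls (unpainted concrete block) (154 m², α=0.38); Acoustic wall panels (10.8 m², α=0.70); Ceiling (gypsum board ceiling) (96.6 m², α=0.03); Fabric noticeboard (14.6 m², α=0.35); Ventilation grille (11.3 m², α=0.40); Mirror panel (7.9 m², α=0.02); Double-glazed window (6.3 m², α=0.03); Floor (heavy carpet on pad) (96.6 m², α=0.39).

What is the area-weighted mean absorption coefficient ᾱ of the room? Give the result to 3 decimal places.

S = Σ Sᵢ = 154 + 10.8 + 96.6 + 14.6 + 11.3 + 7.9 + 6.3 + 96.6 = 398.1 m².
Weighted sum Σ Sα = 116.629.
ᾱ = A/S = 0.293.

0.293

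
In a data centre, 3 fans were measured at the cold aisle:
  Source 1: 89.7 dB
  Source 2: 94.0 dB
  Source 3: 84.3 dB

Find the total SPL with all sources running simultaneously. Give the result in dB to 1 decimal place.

95.7 dB

Sum in the linear (power) domain: Σ 10^(Lᵢ/10) = 10^(89.7/10) + 10^(94.0/10) + 10^(84.3/10) = 3.714e+09.
Back to dB: 10·log₁₀ Σ = 95.7 dB.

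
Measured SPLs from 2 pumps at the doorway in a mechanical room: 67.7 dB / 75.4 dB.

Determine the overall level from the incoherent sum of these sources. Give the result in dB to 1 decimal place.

76.1 dB

Σ 10^(Lᵢ/10) = 4.056e+07.
L_total = 10·log₁₀(4.056e+07) = 76.1 dB.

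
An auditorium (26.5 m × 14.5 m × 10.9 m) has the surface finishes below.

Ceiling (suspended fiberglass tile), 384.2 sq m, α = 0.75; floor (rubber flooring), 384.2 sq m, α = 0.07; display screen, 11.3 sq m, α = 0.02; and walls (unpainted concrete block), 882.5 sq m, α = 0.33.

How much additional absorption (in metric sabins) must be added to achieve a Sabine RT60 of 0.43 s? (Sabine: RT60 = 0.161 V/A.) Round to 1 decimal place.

961.7 sabins

A₁ = Σ Sᵢαᵢ = 384.2*0.75 + 384.2*0.07 + 11.3*0.02 + 882.5*0.33 = 606.495 sabins.
For T = 0.43 s, need A₂ = 0.161·V/T = 0.161·4188.325/0.43 = 1568.187 sabins.
Shortfall: 1568.187 − 606.495 = 961.7 sabins.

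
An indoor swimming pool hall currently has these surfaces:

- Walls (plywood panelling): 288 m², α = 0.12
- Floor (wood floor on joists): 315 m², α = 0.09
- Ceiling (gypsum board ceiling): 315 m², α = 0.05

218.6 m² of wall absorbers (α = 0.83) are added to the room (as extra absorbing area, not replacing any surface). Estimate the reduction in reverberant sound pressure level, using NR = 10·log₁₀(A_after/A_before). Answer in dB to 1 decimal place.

Summing Sᵢαᵢ: 34.560 + 28.350 + 15.750 → A_before = 78.660 sabins.
Treatment contributes 218.6·0.83 = 181.438 sabins.
New total A_after = 260.098 sabins.
Reduction = 10 log₁₀(A_after/A_before) = 10 log₁₀(3.3066) = 5.2 dB.

5.2 dB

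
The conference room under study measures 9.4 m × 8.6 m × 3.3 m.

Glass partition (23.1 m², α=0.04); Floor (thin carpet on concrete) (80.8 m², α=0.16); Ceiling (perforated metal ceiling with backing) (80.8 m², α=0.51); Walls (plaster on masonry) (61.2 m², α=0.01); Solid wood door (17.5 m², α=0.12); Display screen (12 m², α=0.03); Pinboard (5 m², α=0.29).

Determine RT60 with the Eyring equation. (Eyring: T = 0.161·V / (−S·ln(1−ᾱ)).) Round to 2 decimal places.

S = Σ Sᵢ = 280.4 m².
Σ(Sᵢαᵢ) = 23.1×0.04 + 80.8×0.16 + 80.8×0.51 + 61.2×0.01 + 17.5×0.12 + 12×0.03 + 5×0.29 = 59.582.
Mean coefficient ᾱ = A/S = 0.2125.
Eyring denominator: −S ln(1−ᾱ) = 66.985.
V = 9.4 × 8.6 × 3.3 = 266.772 m³.
RT60 = 0.161 × 266.772 / 66.985 = 0.64 s.

0.64 seconds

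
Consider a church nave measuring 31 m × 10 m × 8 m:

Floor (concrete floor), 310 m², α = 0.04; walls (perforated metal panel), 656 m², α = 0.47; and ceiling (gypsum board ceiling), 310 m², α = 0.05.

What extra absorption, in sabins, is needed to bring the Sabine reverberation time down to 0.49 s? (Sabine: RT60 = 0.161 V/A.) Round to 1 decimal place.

478.6 sabins

Equivalent absorption area: A₁ = 310×0.04 + 656×0.47 + 310×0.05 = 336.220 m².
Target A₂ = 0.161·2480/0.49 = 814.857 sabins (V = 2480 m³).
Additional absorption ΔA = 814.857 − 336.220 = 478.6 sabins.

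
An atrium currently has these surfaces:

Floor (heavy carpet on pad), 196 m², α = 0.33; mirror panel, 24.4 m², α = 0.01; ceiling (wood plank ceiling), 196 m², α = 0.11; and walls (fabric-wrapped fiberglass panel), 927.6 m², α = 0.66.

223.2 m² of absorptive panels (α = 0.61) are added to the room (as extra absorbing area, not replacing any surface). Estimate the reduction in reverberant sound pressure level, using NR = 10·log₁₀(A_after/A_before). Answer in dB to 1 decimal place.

0.8 dB

A_before = Σ Sᵢαᵢ = 196·0.33 + 24.4·0.01 + 196·0.11 + 927.6·0.66 = 698.700 sabins.
Treatment contributes 223.2·0.61 = 136.152 sabins.
New total A_after = 834.852 sabins.
NR = 10·log₁₀(834.852/698.700) = 0.8 dB.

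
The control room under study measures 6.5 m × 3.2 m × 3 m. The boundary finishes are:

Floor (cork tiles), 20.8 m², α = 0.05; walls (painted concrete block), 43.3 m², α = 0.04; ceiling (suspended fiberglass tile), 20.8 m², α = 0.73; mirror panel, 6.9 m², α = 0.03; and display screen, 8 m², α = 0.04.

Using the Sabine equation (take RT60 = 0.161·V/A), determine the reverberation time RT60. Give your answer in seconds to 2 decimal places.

0.54 s

A = Σ Sᵢαᵢ = 20.8·0.05 + 43.3·0.04 + 20.8·0.73 + 6.9·0.03 + 8·0.04 = 18.483 sabins.
Room volume: 62.4 m³.
Sabine: RT60 = 0.161 × 62.4 / 18.483 = 0.54 s.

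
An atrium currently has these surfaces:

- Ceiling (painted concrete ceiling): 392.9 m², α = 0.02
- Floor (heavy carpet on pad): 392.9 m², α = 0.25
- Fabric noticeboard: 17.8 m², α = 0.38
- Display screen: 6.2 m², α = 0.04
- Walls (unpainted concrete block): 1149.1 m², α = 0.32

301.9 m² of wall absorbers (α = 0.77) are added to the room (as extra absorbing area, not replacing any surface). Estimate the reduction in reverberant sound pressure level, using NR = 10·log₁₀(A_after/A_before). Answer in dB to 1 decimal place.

Total absorption A_before = 392.9×0.02 + 392.9×0.25 + 17.8×0.38 + 6.2×0.04 + 1149.1×0.32
  = 7.858 + 98.225 + 6.764 + 0.248 + 367.712 = 480.807 m² sabins.
Treatment contributes 301.9·0.77 = 232.463 sabins.
A_after = 480.807 + 232.463 = 713.270 sabins.
Reduction = 10 log₁₀(A_after/A_before) = 10 log₁₀(1.4835) = 1.7 dB.

1.7 dB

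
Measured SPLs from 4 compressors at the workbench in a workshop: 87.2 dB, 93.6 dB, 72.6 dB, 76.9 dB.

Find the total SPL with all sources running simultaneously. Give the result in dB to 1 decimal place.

94.6 dB

Σ 10^(Lᵢ/10) = 2.883e+09.
Back to dB: 10·log₁₀ Σ = 94.6 dB.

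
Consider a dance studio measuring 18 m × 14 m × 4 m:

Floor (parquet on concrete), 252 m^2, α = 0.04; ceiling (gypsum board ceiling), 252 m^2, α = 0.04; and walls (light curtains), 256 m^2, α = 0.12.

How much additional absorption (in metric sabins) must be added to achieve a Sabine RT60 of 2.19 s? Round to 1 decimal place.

Equivalent absorption area: A₁ = 252*0.04 + 252*0.04 + 256*0.12 = 50.880 m^2.
For T = 2.19 s, need A₂ = 0.161·V/T = 0.161·1008/2.19 = 74.104 sabins.
Additional absorption ΔA = 74.104 − 50.880 = 23.2 sabins.

23.2 sabins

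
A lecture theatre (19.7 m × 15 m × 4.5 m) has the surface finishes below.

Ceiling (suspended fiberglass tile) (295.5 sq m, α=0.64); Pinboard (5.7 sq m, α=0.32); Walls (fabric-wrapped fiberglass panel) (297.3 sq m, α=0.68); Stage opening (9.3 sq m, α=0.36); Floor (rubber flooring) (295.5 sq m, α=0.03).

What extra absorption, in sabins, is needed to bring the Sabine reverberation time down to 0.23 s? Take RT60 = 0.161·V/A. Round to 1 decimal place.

Total absorption A₁ = 295.5·0.64 + 5.7·0.32 + 297.3·0.68 + 9.3·0.36 + 295.5·0.03
  = 189.120 + 1.824 + 202.164 + 3.348 + 8.865 = 405.321 sq m sabins.
Target A₂ = 0.161·1329.75/0.23 = 930.825 sabins (V = 1329.75 m³).
ΔA = A₂ − A₁ = 930.825 − 405.321 = 525.5 sabins.

525.5 sabins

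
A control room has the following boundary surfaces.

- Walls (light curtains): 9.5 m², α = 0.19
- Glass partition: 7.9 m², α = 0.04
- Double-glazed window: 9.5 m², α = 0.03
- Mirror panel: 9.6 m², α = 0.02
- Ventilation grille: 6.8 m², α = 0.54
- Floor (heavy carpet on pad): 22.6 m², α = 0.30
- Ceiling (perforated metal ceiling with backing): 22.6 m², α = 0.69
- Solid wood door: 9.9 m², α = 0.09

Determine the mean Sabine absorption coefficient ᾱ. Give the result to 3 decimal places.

0.300

Total surface area S = 98.4 m².
Weighted sum Σ Sα = 29.535.
ᾱ = 29.535 / 98.4 = 0.300.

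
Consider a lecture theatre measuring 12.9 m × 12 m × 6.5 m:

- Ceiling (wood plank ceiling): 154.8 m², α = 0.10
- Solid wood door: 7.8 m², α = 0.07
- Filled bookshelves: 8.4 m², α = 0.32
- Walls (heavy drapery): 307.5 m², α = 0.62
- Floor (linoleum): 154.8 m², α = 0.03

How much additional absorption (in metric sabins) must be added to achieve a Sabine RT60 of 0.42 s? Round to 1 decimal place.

171.7 sabins

Equivalent absorption area: A₁ = 154.8*0.10 + 7.8*0.07 + 8.4*0.32 + 307.5*0.62 + 154.8*0.03 = 214.008 m².
For T = 0.42 s, need A₂ = 0.161·V/T = 0.161·1006.2/0.42 = 385.710 sabins.
Additional absorption ΔA = 385.710 − 214.008 = 171.7 sabins.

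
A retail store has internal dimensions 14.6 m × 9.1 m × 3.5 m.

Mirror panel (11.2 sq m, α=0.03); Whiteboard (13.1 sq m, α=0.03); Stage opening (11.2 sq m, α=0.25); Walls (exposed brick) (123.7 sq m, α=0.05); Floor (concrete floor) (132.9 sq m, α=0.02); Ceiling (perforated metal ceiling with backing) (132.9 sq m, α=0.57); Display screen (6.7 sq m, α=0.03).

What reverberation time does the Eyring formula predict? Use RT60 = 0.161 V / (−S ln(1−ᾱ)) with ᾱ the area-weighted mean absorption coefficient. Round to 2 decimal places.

0.76 s

Total surface area S = 11.2 + 13.1 + 11.2 + 123.7 + 132.9 + 132.9 + 6.7 = 431.7 sq m.
Σ(Sᵢαᵢ) = 11.2×0.03 + 13.1×0.03 + 11.2×0.25 + 123.7×0.05 + 132.9×0.02 + 132.9×0.57 + 6.7×0.03 = 88.326.
Mean coefficient ᾱ = A/S = 0.2046.
Eyring denominator: −S ln(1−ᾱ) = 98.821.
V = 14.6 × 9.1 × 3.5 = 465.01 m³.
T = 0.161·V/[−S·ln(1−ᾱ)] = 0.161·465.01/98.821 = 0.76 s.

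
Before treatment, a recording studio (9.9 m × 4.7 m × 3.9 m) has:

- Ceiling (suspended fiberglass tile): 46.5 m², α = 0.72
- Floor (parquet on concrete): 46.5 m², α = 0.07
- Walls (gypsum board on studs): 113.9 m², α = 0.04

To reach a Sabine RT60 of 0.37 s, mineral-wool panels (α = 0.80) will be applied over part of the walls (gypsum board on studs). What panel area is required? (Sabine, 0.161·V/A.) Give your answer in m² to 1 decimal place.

49.6

Equivalent absorption area: A₁ = 46.5×0.72 + 46.5×0.07 + 113.9×0.04 = 41.291 m².
Required A₂ = 0.161·181.467/0.37 = 78.963 sabins.
ΔA needed = 78.963 − 41.291 = 37.672 sabins.
Each m² of panel replacing the walls (gypsum board on studs) adds (0.80 − 0.04) = 0.76 sabins.
Panel area = 37.672 / 0.76 = 49.6 m².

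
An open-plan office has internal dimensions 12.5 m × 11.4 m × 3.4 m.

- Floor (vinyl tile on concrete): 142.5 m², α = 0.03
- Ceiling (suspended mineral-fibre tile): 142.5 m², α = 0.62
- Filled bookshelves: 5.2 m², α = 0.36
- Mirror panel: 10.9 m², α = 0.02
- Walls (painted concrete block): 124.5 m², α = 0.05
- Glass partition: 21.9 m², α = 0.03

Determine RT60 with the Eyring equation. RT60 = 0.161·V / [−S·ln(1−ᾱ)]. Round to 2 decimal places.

0.68 s

Total surface area S = 142.5 + 142.5 + 5.2 + 10.9 + 124.5 + 21.9 = 447.5 m².
Absorption A = 142.5·0.03 + 142.5·0.62 + 5.2·0.36 + 10.9·0.02 + 124.5·0.05 + 21.9·0.03 = 101.597 sabins.
Mean coefficient ᾱ = A/S = 0.2270.
Eyring denominator: −S ln(1−ᾱ) = 115.221.
V = 12.5 × 11.4 × 3.4 = 484.5 m³.
T = 0.161·V/[−S·ln(1−ᾱ)] = 0.161·484.5/115.221 = 0.68 s.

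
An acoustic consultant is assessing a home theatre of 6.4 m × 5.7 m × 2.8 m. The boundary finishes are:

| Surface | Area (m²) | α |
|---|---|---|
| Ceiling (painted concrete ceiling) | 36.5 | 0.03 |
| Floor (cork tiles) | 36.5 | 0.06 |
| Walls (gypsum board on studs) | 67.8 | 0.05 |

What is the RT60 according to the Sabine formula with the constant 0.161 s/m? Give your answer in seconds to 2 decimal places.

2.46 sec

Total absorption A = 36.5*0.03 + 36.5*0.06 + 67.8*0.05
  = 1.095 + 2.190 + 3.390 = 6.675 m² sabins.
V = 6.4·5.7·2.8 = 102.144 m³.
T = 0.161 V/A = 0.161·102.144/6.675 = 2.46 s.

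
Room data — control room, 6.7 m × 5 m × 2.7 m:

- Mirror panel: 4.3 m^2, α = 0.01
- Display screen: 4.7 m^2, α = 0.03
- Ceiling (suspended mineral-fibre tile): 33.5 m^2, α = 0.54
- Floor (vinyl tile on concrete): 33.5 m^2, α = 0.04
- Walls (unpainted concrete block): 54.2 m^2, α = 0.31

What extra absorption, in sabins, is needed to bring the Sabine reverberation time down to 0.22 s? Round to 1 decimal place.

Summing Sᵢαᵢ: 0.043 + 0.141 + 18.090 + 1.340 + 16.802 → A₁ = 36.416 sabins.
V = 90.45 m³. Required absorption A₂ = 0.161 × 90.45 / 0.22 = 66.193 sabins.
ΔA = A₂ − A₁ = 66.193 − 36.416 = 29.8 sabins.

29.8 sabins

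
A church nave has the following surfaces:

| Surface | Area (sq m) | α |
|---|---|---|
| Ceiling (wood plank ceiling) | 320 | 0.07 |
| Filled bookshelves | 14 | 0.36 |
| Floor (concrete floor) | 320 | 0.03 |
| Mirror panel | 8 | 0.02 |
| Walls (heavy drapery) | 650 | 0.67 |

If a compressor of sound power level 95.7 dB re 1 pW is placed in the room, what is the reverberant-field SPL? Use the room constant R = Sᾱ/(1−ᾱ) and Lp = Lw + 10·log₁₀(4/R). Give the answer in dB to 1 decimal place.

73.0 dB

A = 472.700 sabins; S = 1312.0 sq m.
ᾱ = 0.3603, so room constant R = A/(1−ᾱ) = 738.940 sq m.
Lp = Lw + 10 log₁₀(4/R) = 95.7 -22.67 = 73.0 dB.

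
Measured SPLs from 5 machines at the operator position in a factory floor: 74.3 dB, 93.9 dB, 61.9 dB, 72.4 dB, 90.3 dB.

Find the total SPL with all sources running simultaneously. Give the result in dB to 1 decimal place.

Converting to relative power and adding: 10^(74.3/10) + 10^(93.9/10) + 10^(61.9/10) + 10^(72.4/10) + 10^(90.3/10) = 3.572e+09.
Combined level = 10 log₁₀(3.572e+09) = 95.5 dB.

95.5 dB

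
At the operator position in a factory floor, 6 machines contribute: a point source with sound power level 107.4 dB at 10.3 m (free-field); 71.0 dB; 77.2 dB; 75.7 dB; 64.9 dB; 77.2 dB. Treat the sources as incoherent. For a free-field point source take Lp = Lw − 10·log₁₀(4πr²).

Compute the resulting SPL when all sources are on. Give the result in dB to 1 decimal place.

83.0 dB

Source at 10.3 m: Lp = 107.4 − 10·log₁₀(4π·10.3²) = 107.4 − 10·log₁₀(1333.166) = 76.2 dB.
Converting to relative power and adding: 10^(76.2/10) + 10^(71.0/10) + 10^(77.2/10) + 10^(75.7/10) + 10^(64.9/10) + 10^(77.2/10) = 1.995e+08.
Combined level = 10 log₁₀(1.995e+08) = 83.0 dB.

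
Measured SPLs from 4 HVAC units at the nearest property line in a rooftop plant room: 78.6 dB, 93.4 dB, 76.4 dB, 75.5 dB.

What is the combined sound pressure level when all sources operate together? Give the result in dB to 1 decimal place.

Σ 10^(Lᵢ/10) = 2.339e+09.
L_total = 10·log₁₀(2.339e+09) = 93.7 dB.

93.7 dB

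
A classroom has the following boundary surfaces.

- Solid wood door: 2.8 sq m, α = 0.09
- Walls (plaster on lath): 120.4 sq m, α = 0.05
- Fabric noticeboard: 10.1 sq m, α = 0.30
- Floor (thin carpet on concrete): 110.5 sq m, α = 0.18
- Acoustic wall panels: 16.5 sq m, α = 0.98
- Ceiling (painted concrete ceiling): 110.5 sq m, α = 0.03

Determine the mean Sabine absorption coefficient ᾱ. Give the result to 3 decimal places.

0.131

S = Σ Sᵢ = 2.8 + 120.4 + 10.1 + 110.5 + 16.5 + 110.5 = 370.8 sq m.
Weighted sum Σ Sα = 48.677.
ᾱ = A/S = 0.131.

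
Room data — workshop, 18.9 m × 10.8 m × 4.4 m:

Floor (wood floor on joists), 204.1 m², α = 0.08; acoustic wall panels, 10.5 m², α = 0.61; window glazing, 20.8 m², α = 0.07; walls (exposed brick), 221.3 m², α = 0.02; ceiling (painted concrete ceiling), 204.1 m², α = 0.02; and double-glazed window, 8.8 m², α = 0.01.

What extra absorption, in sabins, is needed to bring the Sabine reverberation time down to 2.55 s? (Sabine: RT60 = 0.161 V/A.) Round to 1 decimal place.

23.9 sabins

Summing Sᵢαᵢ: 16.328 + 6.405 + 1.456 + 4.426 + 4.082 + 0.088 → A₁ = 32.785 sabins.
V = 898.128 m³. Required absorption A₂ = 0.161 × 898.128 / 2.55 = 56.705 sabins.
ΔA = A₂ − A₁ = 56.705 − 32.785 = 23.9 sabins.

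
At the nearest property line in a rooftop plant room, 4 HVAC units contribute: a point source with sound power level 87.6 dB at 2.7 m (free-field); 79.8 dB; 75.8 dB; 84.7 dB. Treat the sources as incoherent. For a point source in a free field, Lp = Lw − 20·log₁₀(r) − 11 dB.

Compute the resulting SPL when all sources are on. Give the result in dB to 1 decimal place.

Source at 2.7 m: Lp = 87.6 − 20·log₁₀(2.7) − 11 = 68.0 dB.
Converting to relative power and adding: 10^(68.0/10) + 10^(79.8/10) + 10^(75.8/10) + 10^(84.7/10) = 4.349e+08.
Back to dB: 10·log₁₀ Σ = 86.4 dB.

86.4 dB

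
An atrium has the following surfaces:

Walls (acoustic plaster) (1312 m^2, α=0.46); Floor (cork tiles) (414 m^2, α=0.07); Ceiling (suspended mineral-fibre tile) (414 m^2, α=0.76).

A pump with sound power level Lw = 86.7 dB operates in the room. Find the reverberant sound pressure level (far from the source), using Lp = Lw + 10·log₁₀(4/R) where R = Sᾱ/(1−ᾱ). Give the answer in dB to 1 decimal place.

60.4 dB

Σ(Sᵢαᵢ) = 1312×0.46 + 414×0.07 + 414×0.76 = 947.140; total area S = 2140.0 m^2.
ᾱ = 947.140/2140.0 = 0.4426; R = Sᾱ/(1−ᾱ) = 947.140/(1−0.4426) = 1699.211 m^2.
Lp = 86.7 + 10·log₁₀(4/1699.211) = 86.7 + (-26.28) = 60.4 dB.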